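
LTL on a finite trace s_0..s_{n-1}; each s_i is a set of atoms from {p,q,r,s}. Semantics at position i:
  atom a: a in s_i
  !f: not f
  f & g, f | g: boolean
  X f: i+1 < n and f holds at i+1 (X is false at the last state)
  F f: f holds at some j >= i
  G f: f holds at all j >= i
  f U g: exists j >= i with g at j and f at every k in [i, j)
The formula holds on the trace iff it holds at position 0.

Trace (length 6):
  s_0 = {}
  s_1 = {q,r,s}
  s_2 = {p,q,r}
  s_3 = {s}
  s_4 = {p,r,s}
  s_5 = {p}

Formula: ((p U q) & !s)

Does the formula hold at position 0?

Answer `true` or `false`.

s_0={}: ((p U q) & !s)=False (p U q)=False p=False q=False !s=True s=False
s_1={q,r,s}: ((p U q) & !s)=False (p U q)=True p=False q=True !s=False s=True
s_2={p,q,r}: ((p U q) & !s)=True (p U q)=True p=True q=True !s=True s=False
s_3={s}: ((p U q) & !s)=False (p U q)=False p=False q=False !s=False s=True
s_4={p,r,s}: ((p U q) & !s)=False (p U q)=False p=True q=False !s=False s=True
s_5={p}: ((p U q) & !s)=False (p U q)=False p=True q=False !s=True s=False

Answer: false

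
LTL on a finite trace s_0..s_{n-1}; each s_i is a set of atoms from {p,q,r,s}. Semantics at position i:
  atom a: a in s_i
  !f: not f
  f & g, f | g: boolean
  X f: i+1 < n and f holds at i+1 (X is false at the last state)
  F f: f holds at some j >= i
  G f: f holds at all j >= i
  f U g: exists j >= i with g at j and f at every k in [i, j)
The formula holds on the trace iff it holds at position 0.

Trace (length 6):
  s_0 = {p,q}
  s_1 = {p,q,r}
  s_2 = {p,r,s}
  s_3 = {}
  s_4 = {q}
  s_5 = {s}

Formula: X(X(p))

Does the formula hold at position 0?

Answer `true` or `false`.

Answer: true

Derivation:
s_0={p,q}: X(X(p))=True X(p)=True p=True
s_1={p,q,r}: X(X(p))=False X(p)=True p=True
s_2={p,r,s}: X(X(p))=False X(p)=False p=True
s_3={}: X(X(p))=False X(p)=False p=False
s_4={q}: X(X(p))=False X(p)=False p=False
s_5={s}: X(X(p))=False X(p)=False p=False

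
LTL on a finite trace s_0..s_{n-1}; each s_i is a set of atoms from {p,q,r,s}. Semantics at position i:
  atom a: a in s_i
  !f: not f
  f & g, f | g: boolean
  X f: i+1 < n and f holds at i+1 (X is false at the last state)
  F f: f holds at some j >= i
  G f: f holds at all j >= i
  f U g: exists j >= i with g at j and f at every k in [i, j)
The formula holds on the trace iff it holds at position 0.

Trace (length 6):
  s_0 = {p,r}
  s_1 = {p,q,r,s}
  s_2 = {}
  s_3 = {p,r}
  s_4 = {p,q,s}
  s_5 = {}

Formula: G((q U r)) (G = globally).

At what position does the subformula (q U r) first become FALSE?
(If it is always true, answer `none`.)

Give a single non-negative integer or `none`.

s_0={p,r}: (q U r)=True q=False r=True
s_1={p,q,r,s}: (q U r)=True q=True r=True
s_2={}: (q U r)=False q=False r=False
s_3={p,r}: (q U r)=True q=False r=True
s_4={p,q,s}: (q U r)=False q=True r=False
s_5={}: (q U r)=False q=False r=False
G((q U r)) holds globally = False
First violation at position 2.

Answer: 2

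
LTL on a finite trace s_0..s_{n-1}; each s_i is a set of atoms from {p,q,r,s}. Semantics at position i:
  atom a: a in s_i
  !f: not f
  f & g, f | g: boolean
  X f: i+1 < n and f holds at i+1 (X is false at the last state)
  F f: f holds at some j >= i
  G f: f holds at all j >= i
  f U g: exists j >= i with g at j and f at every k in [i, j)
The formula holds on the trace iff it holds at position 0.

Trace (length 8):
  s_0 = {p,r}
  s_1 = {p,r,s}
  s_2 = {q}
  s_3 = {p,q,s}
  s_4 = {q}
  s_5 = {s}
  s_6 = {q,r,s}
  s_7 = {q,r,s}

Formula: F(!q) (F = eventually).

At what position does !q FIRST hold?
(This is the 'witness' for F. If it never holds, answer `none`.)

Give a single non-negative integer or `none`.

Answer: 0

Derivation:
s_0={p,r}: !q=True q=False
s_1={p,r,s}: !q=True q=False
s_2={q}: !q=False q=True
s_3={p,q,s}: !q=False q=True
s_4={q}: !q=False q=True
s_5={s}: !q=True q=False
s_6={q,r,s}: !q=False q=True
s_7={q,r,s}: !q=False q=True
F(!q) holds; first witness at position 0.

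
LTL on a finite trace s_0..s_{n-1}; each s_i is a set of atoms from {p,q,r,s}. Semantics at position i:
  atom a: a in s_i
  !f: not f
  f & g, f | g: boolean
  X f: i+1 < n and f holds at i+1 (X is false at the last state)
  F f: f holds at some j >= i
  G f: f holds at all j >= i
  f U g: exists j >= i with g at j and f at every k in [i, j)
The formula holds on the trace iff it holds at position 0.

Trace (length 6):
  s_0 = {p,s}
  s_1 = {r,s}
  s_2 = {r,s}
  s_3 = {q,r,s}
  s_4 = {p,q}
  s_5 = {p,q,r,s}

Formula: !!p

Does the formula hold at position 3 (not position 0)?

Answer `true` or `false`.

Answer: false

Derivation:
s_0={p,s}: !!p=True !p=False p=True
s_1={r,s}: !!p=False !p=True p=False
s_2={r,s}: !!p=False !p=True p=False
s_3={q,r,s}: !!p=False !p=True p=False
s_4={p,q}: !!p=True !p=False p=True
s_5={p,q,r,s}: !!p=True !p=False p=True
Evaluating at position 3: result = False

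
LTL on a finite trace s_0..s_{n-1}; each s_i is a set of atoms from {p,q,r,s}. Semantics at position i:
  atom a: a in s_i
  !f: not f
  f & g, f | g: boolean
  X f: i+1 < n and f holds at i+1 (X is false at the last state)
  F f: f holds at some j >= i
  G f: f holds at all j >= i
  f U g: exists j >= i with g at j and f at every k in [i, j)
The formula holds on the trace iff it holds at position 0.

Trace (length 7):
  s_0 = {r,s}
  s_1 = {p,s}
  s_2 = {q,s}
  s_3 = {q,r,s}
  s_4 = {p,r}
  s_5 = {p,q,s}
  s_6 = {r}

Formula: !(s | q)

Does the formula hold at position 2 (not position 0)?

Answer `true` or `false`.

Answer: false

Derivation:
s_0={r,s}: !(s | q)=False (s | q)=True s=True q=False
s_1={p,s}: !(s | q)=False (s | q)=True s=True q=False
s_2={q,s}: !(s | q)=False (s | q)=True s=True q=True
s_3={q,r,s}: !(s | q)=False (s | q)=True s=True q=True
s_4={p,r}: !(s | q)=True (s | q)=False s=False q=False
s_5={p,q,s}: !(s | q)=False (s | q)=True s=True q=True
s_6={r}: !(s | q)=True (s | q)=False s=False q=False
Evaluating at position 2: result = False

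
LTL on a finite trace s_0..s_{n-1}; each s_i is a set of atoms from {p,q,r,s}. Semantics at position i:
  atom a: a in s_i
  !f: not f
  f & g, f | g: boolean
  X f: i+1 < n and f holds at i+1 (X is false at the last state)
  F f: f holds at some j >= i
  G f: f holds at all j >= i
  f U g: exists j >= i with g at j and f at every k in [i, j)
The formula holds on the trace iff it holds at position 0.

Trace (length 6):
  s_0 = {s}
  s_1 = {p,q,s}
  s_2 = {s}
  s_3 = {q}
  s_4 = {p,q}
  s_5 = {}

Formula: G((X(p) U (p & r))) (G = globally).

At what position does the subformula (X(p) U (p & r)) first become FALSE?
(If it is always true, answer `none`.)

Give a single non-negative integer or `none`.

Answer: 0

Derivation:
s_0={s}: (X(p) U (p & r))=False X(p)=True p=False (p & r)=False r=False
s_1={p,q,s}: (X(p) U (p & r))=False X(p)=False p=True (p & r)=False r=False
s_2={s}: (X(p) U (p & r))=False X(p)=False p=False (p & r)=False r=False
s_3={q}: (X(p) U (p & r))=False X(p)=True p=False (p & r)=False r=False
s_4={p,q}: (X(p) U (p & r))=False X(p)=False p=True (p & r)=False r=False
s_5={}: (X(p) U (p & r))=False X(p)=False p=False (p & r)=False r=False
G((X(p) U (p & r))) holds globally = False
First violation at position 0.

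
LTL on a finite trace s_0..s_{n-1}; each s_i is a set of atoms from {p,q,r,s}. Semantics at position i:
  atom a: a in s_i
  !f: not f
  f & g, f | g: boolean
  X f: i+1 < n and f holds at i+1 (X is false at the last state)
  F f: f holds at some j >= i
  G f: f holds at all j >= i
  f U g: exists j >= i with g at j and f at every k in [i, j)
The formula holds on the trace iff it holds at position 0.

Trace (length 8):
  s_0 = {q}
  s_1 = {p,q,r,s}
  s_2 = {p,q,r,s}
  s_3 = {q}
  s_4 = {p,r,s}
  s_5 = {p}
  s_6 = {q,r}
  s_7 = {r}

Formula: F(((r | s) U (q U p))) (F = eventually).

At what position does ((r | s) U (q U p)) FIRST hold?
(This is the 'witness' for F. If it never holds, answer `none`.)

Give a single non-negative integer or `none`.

Answer: 0

Derivation:
s_0={q}: ((r | s) U (q U p))=True (r | s)=False r=False s=False (q U p)=True q=True p=False
s_1={p,q,r,s}: ((r | s) U (q U p))=True (r | s)=True r=True s=True (q U p)=True q=True p=True
s_2={p,q,r,s}: ((r | s) U (q U p))=True (r | s)=True r=True s=True (q U p)=True q=True p=True
s_3={q}: ((r | s) U (q U p))=True (r | s)=False r=False s=False (q U p)=True q=True p=False
s_4={p,r,s}: ((r | s) U (q U p))=True (r | s)=True r=True s=True (q U p)=True q=False p=True
s_5={p}: ((r | s) U (q U p))=True (r | s)=False r=False s=False (q U p)=True q=False p=True
s_6={q,r}: ((r | s) U (q U p))=False (r | s)=True r=True s=False (q U p)=False q=True p=False
s_7={r}: ((r | s) U (q U p))=False (r | s)=True r=True s=False (q U p)=False q=False p=False
F(((r | s) U (q U p))) holds; first witness at position 0.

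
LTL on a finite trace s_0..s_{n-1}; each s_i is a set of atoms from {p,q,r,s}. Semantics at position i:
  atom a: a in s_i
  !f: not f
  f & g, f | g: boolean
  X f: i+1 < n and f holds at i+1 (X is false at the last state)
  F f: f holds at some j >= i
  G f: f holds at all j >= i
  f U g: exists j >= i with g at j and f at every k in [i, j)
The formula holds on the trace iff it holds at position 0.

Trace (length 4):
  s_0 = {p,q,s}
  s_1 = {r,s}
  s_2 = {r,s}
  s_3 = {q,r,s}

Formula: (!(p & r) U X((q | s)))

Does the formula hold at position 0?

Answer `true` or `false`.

Answer: true

Derivation:
s_0={p,q,s}: (!(p & r) U X((q | s)))=True !(p & r)=True (p & r)=False p=True r=False X((q | s))=True (q | s)=True q=True s=True
s_1={r,s}: (!(p & r) U X((q | s)))=True !(p & r)=True (p & r)=False p=False r=True X((q | s))=True (q | s)=True q=False s=True
s_2={r,s}: (!(p & r) U X((q | s)))=True !(p & r)=True (p & r)=False p=False r=True X((q | s))=True (q | s)=True q=False s=True
s_3={q,r,s}: (!(p & r) U X((q | s)))=False !(p & r)=True (p & r)=False p=False r=True X((q | s))=False (q | s)=True q=True s=True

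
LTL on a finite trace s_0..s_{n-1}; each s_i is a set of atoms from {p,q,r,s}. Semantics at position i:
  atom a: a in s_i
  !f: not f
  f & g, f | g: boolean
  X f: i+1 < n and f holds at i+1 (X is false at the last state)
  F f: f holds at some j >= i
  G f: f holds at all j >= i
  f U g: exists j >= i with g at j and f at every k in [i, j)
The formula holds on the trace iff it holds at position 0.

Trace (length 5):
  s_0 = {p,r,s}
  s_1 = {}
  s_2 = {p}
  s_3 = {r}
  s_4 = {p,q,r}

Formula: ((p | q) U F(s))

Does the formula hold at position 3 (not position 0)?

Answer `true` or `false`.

s_0={p,r,s}: ((p | q) U F(s))=True (p | q)=True p=True q=False F(s)=True s=True
s_1={}: ((p | q) U F(s))=False (p | q)=False p=False q=False F(s)=False s=False
s_2={p}: ((p | q) U F(s))=False (p | q)=True p=True q=False F(s)=False s=False
s_3={r}: ((p | q) U F(s))=False (p | q)=False p=False q=False F(s)=False s=False
s_4={p,q,r}: ((p | q) U F(s))=False (p | q)=True p=True q=True F(s)=False s=False
Evaluating at position 3: result = False

Answer: false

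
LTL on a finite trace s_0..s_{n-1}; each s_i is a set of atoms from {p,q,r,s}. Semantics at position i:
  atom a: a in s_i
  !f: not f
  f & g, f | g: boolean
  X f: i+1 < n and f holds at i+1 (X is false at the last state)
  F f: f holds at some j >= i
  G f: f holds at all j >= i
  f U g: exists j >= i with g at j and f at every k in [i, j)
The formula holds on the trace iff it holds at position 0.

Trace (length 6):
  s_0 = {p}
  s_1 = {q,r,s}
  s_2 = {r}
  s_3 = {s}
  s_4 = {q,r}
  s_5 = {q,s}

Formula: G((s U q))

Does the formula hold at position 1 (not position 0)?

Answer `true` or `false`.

Answer: false

Derivation:
s_0={p}: G((s U q))=False (s U q)=False s=False q=False
s_1={q,r,s}: G((s U q))=False (s U q)=True s=True q=True
s_2={r}: G((s U q))=False (s U q)=False s=False q=False
s_3={s}: G((s U q))=True (s U q)=True s=True q=False
s_4={q,r}: G((s U q))=True (s U q)=True s=False q=True
s_5={q,s}: G((s U q))=True (s U q)=True s=True q=True
Evaluating at position 1: result = False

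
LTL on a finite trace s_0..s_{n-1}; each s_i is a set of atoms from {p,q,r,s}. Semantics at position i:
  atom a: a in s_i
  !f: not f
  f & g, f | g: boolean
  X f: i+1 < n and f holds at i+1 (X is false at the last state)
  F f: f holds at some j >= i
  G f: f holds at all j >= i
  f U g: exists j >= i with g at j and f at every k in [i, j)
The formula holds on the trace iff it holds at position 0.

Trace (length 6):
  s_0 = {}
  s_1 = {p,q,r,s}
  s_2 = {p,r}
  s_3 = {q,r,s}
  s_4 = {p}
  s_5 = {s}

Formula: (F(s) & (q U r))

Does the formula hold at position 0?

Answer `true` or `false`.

Answer: false

Derivation:
s_0={}: (F(s) & (q U r))=False F(s)=True s=False (q U r)=False q=False r=False
s_1={p,q,r,s}: (F(s) & (q U r))=True F(s)=True s=True (q U r)=True q=True r=True
s_2={p,r}: (F(s) & (q U r))=True F(s)=True s=False (q U r)=True q=False r=True
s_3={q,r,s}: (F(s) & (q U r))=True F(s)=True s=True (q U r)=True q=True r=True
s_4={p}: (F(s) & (q U r))=False F(s)=True s=False (q U r)=False q=False r=False
s_5={s}: (F(s) & (q U r))=False F(s)=True s=True (q U r)=False q=False r=False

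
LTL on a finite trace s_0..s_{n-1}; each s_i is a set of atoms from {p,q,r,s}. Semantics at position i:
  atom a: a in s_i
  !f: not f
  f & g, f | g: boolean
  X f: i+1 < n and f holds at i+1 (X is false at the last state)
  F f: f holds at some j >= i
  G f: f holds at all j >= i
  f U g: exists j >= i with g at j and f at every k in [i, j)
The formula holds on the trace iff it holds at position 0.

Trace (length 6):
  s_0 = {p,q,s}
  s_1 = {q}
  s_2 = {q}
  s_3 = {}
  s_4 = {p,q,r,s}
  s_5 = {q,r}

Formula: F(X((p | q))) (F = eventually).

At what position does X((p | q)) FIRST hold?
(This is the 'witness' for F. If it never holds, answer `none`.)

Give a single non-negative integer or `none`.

Answer: 0

Derivation:
s_0={p,q,s}: X((p | q))=True (p | q)=True p=True q=True
s_1={q}: X((p | q))=True (p | q)=True p=False q=True
s_2={q}: X((p | q))=False (p | q)=True p=False q=True
s_3={}: X((p | q))=True (p | q)=False p=False q=False
s_4={p,q,r,s}: X((p | q))=True (p | q)=True p=True q=True
s_5={q,r}: X((p | q))=False (p | q)=True p=False q=True
F(X((p | q))) holds; first witness at position 0.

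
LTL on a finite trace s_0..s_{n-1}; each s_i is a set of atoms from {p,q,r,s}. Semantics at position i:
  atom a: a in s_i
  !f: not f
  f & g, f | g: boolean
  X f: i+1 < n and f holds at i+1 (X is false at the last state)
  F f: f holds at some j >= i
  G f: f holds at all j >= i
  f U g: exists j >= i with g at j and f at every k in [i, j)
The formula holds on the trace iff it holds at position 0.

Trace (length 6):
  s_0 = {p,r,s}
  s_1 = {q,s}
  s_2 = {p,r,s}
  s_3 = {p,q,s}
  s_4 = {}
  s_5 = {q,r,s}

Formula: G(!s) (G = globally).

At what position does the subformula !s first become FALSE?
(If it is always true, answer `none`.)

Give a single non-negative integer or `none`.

s_0={p,r,s}: !s=False s=True
s_1={q,s}: !s=False s=True
s_2={p,r,s}: !s=False s=True
s_3={p,q,s}: !s=False s=True
s_4={}: !s=True s=False
s_5={q,r,s}: !s=False s=True
G(!s) holds globally = False
First violation at position 0.

Answer: 0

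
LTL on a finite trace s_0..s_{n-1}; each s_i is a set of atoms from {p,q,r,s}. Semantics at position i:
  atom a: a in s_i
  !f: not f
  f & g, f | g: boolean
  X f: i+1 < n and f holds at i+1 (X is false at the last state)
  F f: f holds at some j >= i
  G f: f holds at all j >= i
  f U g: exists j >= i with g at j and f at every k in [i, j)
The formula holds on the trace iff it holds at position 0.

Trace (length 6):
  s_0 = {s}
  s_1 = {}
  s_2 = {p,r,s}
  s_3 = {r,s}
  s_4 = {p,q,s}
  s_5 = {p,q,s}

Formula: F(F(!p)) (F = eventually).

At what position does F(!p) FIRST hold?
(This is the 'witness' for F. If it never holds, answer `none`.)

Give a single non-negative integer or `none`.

s_0={s}: F(!p)=True !p=True p=False
s_1={}: F(!p)=True !p=True p=False
s_2={p,r,s}: F(!p)=True !p=False p=True
s_3={r,s}: F(!p)=True !p=True p=False
s_4={p,q,s}: F(!p)=False !p=False p=True
s_5={p,q,s}: F(!p)=False !p=False p=True
F(F(!p)) holds; first witness at position 0.

Answer: 0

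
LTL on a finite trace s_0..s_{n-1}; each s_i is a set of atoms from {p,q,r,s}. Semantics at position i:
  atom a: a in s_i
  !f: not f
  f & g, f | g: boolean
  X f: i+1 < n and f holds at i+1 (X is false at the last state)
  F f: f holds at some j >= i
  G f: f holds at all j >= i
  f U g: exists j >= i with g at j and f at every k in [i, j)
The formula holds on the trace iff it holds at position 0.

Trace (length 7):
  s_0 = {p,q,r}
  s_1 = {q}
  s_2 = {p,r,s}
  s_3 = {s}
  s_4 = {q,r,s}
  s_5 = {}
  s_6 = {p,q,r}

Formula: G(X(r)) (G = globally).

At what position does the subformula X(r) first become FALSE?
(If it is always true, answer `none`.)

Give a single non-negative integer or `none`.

Answer: 0

Derivation:
s_0={p,q,r}: X(r)=False r=True
s_1={q}: X(r)=True r=False
s_2={p,r,s}: X(r)=False r=True
s_3={s}: X(r)=True r=False
s_4={q,r,s}: X(r)=False r=True
s_5={}: X(r)=True r=False
s_6={p,q,r}: X(r)=False r=True
G(X(r)) holds globally = False
First violation at position 0.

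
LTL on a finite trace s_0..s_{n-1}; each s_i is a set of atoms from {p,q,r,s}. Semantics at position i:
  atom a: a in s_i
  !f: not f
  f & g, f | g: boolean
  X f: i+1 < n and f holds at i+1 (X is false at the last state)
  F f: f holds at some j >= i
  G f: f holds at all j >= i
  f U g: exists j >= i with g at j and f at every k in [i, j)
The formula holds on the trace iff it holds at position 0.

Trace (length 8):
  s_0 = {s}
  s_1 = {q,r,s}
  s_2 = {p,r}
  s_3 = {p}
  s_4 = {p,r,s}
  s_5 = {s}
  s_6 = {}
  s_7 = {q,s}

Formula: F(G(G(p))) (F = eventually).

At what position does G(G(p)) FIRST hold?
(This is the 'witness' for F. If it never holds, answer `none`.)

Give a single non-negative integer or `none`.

s_0={s}: G(G(p))=False G(p)=False p=False
s_1={q,r,s}: G(G(p))=False G(p)=False p=False
s_2={p,r}: G(G(p))=False G(p)=False p=True
s_3={p}: G(G(p))=False G(p)=False p=True
s_4={p,r,s}: G(G(p))=False G(p)=False p=True
s_5={s}: G(G(p))=False G(p)=False p=False
s_6={}: G(G(p))=False G(p)=False p=False
s_7={q,s}: G(G(p))=False G(p)=False p=False
F(G(G(p))) does not hold (no witness exists).

Answer: none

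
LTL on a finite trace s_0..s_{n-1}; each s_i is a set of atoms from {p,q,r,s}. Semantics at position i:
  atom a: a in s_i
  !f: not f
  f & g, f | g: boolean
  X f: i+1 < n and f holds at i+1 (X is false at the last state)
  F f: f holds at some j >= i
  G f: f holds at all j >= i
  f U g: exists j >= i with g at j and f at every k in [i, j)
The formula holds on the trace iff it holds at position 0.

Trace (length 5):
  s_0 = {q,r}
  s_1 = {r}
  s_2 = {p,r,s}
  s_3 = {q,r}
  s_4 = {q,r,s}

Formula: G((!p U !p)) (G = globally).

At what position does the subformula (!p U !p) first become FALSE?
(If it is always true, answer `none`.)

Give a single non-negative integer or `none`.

s_0={q,r}: (!p U !p)=True !p=True p=False
s_1={r}: (!p U !p)=True !p=True p=False
s_2={p,r,s}: (!p U !p)=False !p=False p=True
s_3={q,r}: (!p U !p)=True !p=True p=False
s_4={q,r,s}: (!p U !p)=True !p=True p=False
G((!p U !p)) holds globally = False
First violation at position 2.

Answer: 2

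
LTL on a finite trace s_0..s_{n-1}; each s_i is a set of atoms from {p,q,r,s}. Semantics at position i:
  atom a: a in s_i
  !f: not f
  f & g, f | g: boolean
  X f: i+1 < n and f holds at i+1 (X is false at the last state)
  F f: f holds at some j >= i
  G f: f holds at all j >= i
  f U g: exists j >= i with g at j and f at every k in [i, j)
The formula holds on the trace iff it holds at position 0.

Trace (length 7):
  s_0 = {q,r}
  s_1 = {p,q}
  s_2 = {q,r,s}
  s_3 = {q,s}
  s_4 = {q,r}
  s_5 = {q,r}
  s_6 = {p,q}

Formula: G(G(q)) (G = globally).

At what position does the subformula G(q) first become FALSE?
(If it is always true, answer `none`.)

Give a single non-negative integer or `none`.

s_0={q,r}: G(q)=True q=True
s_1={p,q}: G(q)=True q=True
s_2={q,r,s}: G(q)=True q=True
s_3={q,s}: G(q)=True q=True
s_4={q,r}: G(q)=True q=True
s_5={q,r}: G(q)=True q=True
s_6={p,q}: G(q)=True q=True
G(G(q)) holds globally = True
No violation — formula holds at every position.

Answer: none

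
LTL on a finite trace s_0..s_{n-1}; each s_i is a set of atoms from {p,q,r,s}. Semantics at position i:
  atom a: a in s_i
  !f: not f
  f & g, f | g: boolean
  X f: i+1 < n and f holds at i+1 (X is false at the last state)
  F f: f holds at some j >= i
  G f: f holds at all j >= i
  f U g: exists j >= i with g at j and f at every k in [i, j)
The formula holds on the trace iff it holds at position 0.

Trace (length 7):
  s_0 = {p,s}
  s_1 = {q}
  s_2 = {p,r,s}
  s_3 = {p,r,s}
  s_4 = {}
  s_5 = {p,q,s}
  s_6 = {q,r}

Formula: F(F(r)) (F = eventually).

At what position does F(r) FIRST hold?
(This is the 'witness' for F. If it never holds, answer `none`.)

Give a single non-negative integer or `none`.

Answer: 0

Derivation:
s_0={p,s}: F(r)=True r=False
s_1={q}: F(r)=True r=False
s_2={p,r,s}: F(r)=True r=True
s_3={p,r,s}: F(r)=True r=True
s_4={}: F(r)=True r=False
s_5={p,q,s}: F(r)=True r=False
s_6={q,r}: F(r)=True r=True
F(F(r)) holds; first witness at position 0.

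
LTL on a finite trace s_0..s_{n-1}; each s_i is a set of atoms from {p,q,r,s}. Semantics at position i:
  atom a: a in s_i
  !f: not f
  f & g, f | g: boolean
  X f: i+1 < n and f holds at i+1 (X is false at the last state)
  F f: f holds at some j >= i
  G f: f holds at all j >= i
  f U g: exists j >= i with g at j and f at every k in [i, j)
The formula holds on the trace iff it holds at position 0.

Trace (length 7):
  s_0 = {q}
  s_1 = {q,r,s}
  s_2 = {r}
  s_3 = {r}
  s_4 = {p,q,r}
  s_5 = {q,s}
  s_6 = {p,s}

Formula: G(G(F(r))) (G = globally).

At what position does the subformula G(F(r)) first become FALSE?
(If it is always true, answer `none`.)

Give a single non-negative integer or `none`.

Answer: 0

Derivation:
s_0={q}: G(F(r))=False F(r)=True r=False
s_1={q,r,s}: G(F(r))=False F(r)=True r=True
s_2={r}: G(F(r))=False F(r)=True r=True
s_3={r}: G(F(r))=False F(r)=True r=True
s_4={p,q,r}: G(F(r))=False F(r)=True r=True
s_5={q,s}: G(F(r))=False F(r)=False r=False
s_6={p,s}: G(F(r))=False F(r)=False r=False
G(G(F(r))) holds globally = False
First violation at position 0.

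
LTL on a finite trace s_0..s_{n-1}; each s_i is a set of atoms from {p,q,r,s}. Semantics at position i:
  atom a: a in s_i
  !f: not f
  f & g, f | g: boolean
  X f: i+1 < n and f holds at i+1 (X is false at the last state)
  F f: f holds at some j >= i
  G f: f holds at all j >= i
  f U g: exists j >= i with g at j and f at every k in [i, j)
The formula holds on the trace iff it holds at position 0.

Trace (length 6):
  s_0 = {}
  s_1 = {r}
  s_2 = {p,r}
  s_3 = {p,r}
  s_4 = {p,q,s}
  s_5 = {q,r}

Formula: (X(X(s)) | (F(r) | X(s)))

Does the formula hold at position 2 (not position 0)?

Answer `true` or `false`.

Answer: true

Derivation:
s_0={}: (X(X(s)) | (F(r) | X(s)))=True X(X(s))=False X(s)=False s=False (F(r) | X(s))=True F(r)=True r=False
s_1={r}: (X(X(s)) | (F(r) | X(s)))=True X(X(s))=False X(s)=False s=False (F(r) | X(s))=True F(r)=True r=True
s_2={p,r}: (X(X(s)) | (F(r) | X(s)))=True X(X(s))=True X(s)=False s=False (F(r) | X(s))=True F(r)=True r=True
s_3={p,r}: (X(X(s)) | (F(r) | X(s)))=True X(X(s))=False X(s)=True s=False (F(r) | X(s))=True F(r)=True r=True
s_4={p,q,s}: (X(X(s)) | (F(r) | X(s)))=True X(X(s))=False X(s)=False s=True (F(r) | X(s))=True F(r)=True r=False
s_5={q,r}: (X(X(s)) | (F(r) | X(s)))=True X(X(s))=False X(s)=False s=False (F(r) | X(s))=True F(r)=True r=True
Evaluating at position 2: result = True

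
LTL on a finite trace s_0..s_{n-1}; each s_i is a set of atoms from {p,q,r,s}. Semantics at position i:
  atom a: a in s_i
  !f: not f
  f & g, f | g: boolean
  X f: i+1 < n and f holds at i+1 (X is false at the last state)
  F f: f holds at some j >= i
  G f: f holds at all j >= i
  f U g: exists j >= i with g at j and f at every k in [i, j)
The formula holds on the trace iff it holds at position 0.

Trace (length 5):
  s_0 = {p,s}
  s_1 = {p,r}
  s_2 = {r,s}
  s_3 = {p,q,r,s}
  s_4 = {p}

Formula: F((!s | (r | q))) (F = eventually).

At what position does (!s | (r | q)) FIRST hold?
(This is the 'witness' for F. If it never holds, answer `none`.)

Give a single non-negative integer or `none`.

Answer: 1

Derivation:
s_0={p,s}: (!s | (r | q))=False !s=False s=True (r | q)=False r=False q=False
s_1={p,r}: (!s | (r | q))=True !s=True s=False (r | q)=True r=True q=False
s_2={r,s}: (!s | (r | q))=True !s=False s=True (r | q)=True r=True q=False
s_3={p,q,r,s}: (!s | (r | q))=True !s=False s=True (r | q)=True r=True q=True
s_4={p}: (!s | (r | q))=True !s=True s=False (r | q)=False r=False q=False
F((!s | (r | q))) holds; first witness at position 1.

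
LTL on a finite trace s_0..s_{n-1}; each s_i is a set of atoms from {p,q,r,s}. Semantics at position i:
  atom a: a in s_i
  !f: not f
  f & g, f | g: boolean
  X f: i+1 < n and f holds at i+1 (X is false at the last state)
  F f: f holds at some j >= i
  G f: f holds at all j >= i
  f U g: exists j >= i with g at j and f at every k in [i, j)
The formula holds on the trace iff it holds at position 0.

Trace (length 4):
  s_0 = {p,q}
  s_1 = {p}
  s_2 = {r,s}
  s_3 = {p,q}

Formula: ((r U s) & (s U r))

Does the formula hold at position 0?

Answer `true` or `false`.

Answer: false

Derivation:
s_0={p,q}: ((r U s) & (s U r))=False (r U s)=False r=False s=False (s U r)=False
s_1={p}: ((r U s) & (s U r))=False (r U s)=False r=False s=False (s U r)=False
s_2={r,s}: ((r U s) & (s U r))=True (r U s)=True r=True s=True (s U r)=True
s_3={p,q}: ((r U s) & (s U r))=False (r U s)=False r=False s=False (s U r)=False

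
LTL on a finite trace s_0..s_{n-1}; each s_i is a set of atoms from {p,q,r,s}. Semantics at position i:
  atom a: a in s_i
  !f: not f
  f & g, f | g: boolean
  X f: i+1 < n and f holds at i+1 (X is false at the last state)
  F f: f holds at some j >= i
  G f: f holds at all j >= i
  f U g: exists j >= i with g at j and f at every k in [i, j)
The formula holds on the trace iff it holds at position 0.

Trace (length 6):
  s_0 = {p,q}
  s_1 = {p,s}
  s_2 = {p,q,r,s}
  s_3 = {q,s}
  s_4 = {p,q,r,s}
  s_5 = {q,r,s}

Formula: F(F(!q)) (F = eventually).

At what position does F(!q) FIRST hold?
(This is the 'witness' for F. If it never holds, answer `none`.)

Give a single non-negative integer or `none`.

Answer: 0

Derivation:
s_0={p,q}: F(!q)=True !q=False q=True
s_1={p,s}: F(!q)=True !q=True q=False
s_2={p,q,r,s}: F(!q)=False !q=False q=True
s_3={q,s}: F(!q)=False !q=False q=True
s_4={p,q,r,s}: F(!q)=False !q=False q=True
s_5={q,r,s}: F(!q)=False !q=False q=True
F(F(!q)) holds; first witness at position 0.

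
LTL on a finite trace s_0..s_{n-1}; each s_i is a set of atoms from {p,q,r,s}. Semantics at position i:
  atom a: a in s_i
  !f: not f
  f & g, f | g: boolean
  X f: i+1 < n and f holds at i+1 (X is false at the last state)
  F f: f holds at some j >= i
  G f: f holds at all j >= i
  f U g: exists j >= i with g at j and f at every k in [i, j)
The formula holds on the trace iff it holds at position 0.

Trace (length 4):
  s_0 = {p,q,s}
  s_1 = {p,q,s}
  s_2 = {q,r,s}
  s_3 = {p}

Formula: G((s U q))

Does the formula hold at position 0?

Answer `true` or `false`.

s_0={p,q,s}: G((s U q))=False (s U q)=True s=True q=True
s_1={p,q,s}: G((s U q))=False (s U q)=True s=True q=True
s_2={q,r,s}: G((s U q))=False (s U q)=True s=True q=True
s_3={p}: G((s U q))=False (s U q)=False s=False q=False

Answer: false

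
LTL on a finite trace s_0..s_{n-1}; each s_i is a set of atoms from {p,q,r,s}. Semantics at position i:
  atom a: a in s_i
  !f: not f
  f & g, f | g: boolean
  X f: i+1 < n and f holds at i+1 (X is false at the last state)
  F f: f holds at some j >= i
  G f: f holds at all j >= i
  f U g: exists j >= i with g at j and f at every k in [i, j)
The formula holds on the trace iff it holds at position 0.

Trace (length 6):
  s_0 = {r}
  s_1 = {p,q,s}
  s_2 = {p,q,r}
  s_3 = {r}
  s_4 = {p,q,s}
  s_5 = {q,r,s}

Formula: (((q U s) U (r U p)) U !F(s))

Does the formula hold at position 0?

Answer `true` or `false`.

Answer: false

Derivation:
s_0={r}: (((q U s) U (r U p)) U !F(s))=False ((q U s) U (r U p))=True (q U s)=False q=False s=False (r U p)=True r=True p=False !F(s)=False F(s)=True
s_1={p,q,s}: (((q U s) U (r U p)) U !F(s))=False ((q U s) U (r U p))=True (q U s)=True q=True s=True (r U p)=True r=False p=True !F(s)=False F(s)=True
s_2={p,q,r}: (((q U s) U (r U p)) U !F(s))=False ((q U s) U (r U p))=True (q U s)=False q=True s=False (r U p)=True r=True p=True !F(s)=False F(s)=True
s_3={r}: (((q U s) U (r U p)) U !F(s))=False ((q U s) U (r U p))=True (q U s)=False q=False s=False (r U p)=True r=True p=False !F(s)=False F(s)=True
s_4={p,q,s}: (((q U s) U (r U p)) U !F(s))=False ((q U s) U (r U p))=True (q U s)=True q=True s=True (r U p)=True r=False p=True !F(s)=False F(s)=True
s_5={q,r,s}: (((q U s) U (r U p)) U !F(s))=False ((q U s) U (r U p))=False (q U s)=True q=True s=True (r U p)=False r=True p=False !F(s)=False F(s)=True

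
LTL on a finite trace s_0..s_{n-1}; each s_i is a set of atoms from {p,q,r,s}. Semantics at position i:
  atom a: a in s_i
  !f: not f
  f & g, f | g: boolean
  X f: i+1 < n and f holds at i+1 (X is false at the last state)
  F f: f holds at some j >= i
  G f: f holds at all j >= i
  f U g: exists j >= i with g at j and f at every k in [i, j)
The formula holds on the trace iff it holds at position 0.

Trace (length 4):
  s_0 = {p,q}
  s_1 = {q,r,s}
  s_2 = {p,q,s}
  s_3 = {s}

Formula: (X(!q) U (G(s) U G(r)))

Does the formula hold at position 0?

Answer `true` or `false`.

s_0={p,q}: (X(!q) U (G(s) U G(r)))=False X(!q)=False !q=False q=True (G(s) U G(r))=False G(s)=False s=False G(r)=False r=False
s_1={q,r,s}: (X(!q) U (G(s) U G(r)))=False X(!q)=False !q=False q=True (G(s) U G(r))=False G(s)=True s=True G(r)=False r=True
s_2={p,q,s}: (X(!q) U (G(s) U G(r)))=False X(!q)=True !q=False q=True (G(s) U G(r))=False G(s)=True s=True G(r)=False r=False
s_3={s}: (X(!q) U (G(s) U G(r)))=False X(!q)=False !q=True q=False (G(s) U G(r))=False G(s)=True s=True G(r)=False r=False

Answer: false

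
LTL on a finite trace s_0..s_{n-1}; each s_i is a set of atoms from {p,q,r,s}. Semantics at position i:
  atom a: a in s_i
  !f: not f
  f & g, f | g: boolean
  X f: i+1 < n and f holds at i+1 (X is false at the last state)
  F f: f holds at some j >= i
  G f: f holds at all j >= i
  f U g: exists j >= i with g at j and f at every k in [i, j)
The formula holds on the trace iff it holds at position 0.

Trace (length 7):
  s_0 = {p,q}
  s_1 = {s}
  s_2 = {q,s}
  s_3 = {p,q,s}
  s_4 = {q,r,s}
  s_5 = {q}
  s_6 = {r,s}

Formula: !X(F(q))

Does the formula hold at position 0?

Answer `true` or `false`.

Answer: false

Derivation:
s_0={p,q}: !X(F(q))=False X(F(q))=True F(q)=True q=True
s_1={s}: !X(F(q))=False X(F(q))=True F(q)=True q=False
s_2={q,s}: !X(F(q))=False X(F(q))=True F(q)=True q=True
s_3={p,q,s}: !X(F(q))=False X(F(q))=True F(q)=True q=True
s_4={q,r,s}: !X(F(q))=False X(F(q))=True F(q)=True q=True
s_5={q}: !X(F(q))=True X(F(q))=False F(q)=True q=True
s_6={r,s}: !X(F(q))=True X(F(q))=False F(q)=False q=False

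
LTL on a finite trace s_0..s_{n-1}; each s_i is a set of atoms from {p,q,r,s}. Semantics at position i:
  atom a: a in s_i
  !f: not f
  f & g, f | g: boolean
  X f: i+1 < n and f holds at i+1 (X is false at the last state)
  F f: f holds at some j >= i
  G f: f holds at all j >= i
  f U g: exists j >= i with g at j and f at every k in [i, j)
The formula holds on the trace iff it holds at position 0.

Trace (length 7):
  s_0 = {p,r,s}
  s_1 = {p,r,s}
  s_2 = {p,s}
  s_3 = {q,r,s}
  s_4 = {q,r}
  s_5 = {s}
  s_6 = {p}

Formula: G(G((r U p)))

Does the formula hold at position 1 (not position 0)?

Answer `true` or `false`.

Answer: false

Derivation:
s_0={p,r,s}: G(G((r U p)))=False G((r U p))=False (r U p)=True r=True p=True
s_1={p,r,s}: G(G((r U p)))=False G((r U p))=False (r U p)=True r=True p=True
s_2={p,s}: G(G((r U p)))=False G((r U p))=False (r U p)=True r=False p=True
s_3={q,r,s}: G(G((r U p)))=False G((r U p))=False (r U p)=False r=True p=False
s_4={q,r}: G(G((r U p)))=False G((r U p))=False (r U p)=False r=True p=False
s_5={s}: G(G((r U p)))=False G((r U p))=False (r U p)=False r=False p=False
s_6={p}: G(G((r U p)))=True G((r U p))=True (r U p)=True r=False p=True
Evaluating at position 1: result = False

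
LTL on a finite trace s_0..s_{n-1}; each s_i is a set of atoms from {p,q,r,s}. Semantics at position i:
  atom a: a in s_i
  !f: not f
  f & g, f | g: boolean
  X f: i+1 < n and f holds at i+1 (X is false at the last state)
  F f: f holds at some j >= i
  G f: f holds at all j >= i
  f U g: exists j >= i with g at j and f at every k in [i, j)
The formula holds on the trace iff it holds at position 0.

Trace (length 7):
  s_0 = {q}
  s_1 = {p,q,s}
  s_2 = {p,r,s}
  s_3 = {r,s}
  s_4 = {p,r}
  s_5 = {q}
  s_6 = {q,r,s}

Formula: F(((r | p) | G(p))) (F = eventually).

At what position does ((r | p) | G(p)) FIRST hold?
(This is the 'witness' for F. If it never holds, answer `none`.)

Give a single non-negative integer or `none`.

Answer: 1

Derivation:
s_0={q}: ((r | p) | G(p))=False (r | p)=False r=False p=False G(p)=False
s_1={p,q,s}: ((r | p) | G(p))=True (r | p)=True r=False p=True G(p)=False
s_2={p,r,s}: ((r | p) | G(p))=True (r | p)=True r=True p=True G(p)=False
s_3={r,s}: ((r | p) | G(p))=True (r | p)=True r=True p=False G(p)=False
s_4={p,r}: ((r | p) | G(p))=True (r | p)=True r=True p=True G(p)=False
s_5={q}: ((r | p) | G(p))=False (r | p)=False r=False p=False G(p)=False
s_6={q,r,s}: ((r | p) | G(p))=True (r | p)=True r=True p=False G(p)=False
F(((r | p) | G(p))) holds; first witness at position 1.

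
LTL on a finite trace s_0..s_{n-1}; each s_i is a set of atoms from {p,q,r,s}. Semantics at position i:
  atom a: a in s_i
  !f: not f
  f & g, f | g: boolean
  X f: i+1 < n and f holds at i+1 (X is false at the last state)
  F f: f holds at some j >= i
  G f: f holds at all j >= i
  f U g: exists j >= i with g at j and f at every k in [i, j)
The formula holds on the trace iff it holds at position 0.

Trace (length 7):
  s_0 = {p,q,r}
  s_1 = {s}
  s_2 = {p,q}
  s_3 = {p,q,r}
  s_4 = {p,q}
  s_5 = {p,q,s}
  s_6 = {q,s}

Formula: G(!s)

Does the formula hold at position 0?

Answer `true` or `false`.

s_0={p,q,r}: G(!s)=False !s=True s=False
s_1={s}: G(!s)=False !s=False s=True
s_2={p,q}: G(!s)=False !s=True s=False
s_3={p,q,r}: G(!s)=False !s=True s=False
s_4={p,q}: G(!s)=False !s=True s=False
s_5={p,q,s}: G(!s)=False !s=False s=True
s_6={q,s}: G(!s)=False !s=False s=True

Answer: false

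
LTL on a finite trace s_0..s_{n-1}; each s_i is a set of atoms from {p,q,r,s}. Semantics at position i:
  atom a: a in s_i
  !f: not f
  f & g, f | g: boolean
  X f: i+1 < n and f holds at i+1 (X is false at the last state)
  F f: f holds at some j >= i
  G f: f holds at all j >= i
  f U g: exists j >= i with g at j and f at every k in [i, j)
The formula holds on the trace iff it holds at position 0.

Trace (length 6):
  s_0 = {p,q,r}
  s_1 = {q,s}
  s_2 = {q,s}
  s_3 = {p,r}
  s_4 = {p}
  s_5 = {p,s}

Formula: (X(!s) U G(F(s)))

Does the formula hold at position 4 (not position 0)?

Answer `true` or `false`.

Answer: true

Derivation:
s_0={p,q,r}: (X(!s) U G(F(s)))=True X(!s)=False !s=True s=False G(F(s))=True F(s)=True
s_1={q,s}: (X(!s) U G(F(s)))=True X(!s)=False !s=False s=True G(F(s))=True F(s)=True
s_2={q,s}: (X(!s) U G(F(s)))=True X(!s)=True !s=False s=True G(F(s))=True F(s)=True
s_3={p,r}: (X(!s) U G(F(s)))=True X(!s)=True !s=True s=False G(F(s))=True F(s)=True
s_4={p}: (X(!s) U G(F(s)))=True X(!s)=False !s=True s=False G(F(s))=True F(s)=True
s_5={p,s}: (X(!s) U G(F(s)))=True X(!s)=False !s=False s=True G(F(s))=True F(s)=True
Evaluating at position 4: result = True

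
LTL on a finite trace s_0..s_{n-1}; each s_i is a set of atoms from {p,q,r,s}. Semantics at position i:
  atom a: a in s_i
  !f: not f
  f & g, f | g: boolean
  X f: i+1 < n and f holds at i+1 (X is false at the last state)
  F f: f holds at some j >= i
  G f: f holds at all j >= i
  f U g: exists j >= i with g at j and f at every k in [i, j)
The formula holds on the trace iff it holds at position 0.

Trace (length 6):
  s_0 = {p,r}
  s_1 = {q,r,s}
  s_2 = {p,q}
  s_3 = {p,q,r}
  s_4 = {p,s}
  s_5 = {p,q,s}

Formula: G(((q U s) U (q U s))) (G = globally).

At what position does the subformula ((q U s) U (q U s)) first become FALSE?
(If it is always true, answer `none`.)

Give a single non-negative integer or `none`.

Answer: 0

Derivation:
s_0={p,r}: ((q U s) U (q U s))=False (q U s)=False q=False s=False
s_1={q,r,s}: ((q U s) U (q U s))=True (q U s)=True q=True s=True
s_2={p,q}: ((q U s) U (q U s))=True (q U s)=True q=True s=False
s_3={p,q,r}: ((q U s) U (q U s))=True (q U s)=True q=True s=False
s_4={p,s}: ((q U s) U (q U s))=True (q U s)=True q=False s=True
s_5={p,q,s}: ((q U s) U (q U s))=True (q U s)=True q=True s=True
G(((q U s) U (q U s))) holds globally = False
First violation at position 0.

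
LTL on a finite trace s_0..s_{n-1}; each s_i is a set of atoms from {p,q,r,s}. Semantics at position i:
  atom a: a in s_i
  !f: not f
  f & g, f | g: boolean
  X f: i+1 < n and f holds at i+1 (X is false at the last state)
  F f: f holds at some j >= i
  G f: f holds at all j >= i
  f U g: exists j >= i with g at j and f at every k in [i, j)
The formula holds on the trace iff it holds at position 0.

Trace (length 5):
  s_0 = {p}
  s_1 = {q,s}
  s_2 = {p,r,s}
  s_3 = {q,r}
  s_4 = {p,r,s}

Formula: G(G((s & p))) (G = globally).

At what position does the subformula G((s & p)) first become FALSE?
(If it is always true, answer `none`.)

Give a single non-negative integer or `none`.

Answer: 0

Derivation:
s_0={p}: G((s & p))=False (s & p)=False s=False p=True
s_1={q,s}: G((s & p))=False (s & p)=False s=True p=False
s_2={p,r,s}: G((s & p))=False (s & p)=True s=True p=True
s_3={q,r}: G((s & p))=False (s & p)=False s=False p=False
s_4={p,r,s}: G((s & p))=True (s & p)=True s=True p=True
G(G((s & p))) holds globally = False
First violation at position 0.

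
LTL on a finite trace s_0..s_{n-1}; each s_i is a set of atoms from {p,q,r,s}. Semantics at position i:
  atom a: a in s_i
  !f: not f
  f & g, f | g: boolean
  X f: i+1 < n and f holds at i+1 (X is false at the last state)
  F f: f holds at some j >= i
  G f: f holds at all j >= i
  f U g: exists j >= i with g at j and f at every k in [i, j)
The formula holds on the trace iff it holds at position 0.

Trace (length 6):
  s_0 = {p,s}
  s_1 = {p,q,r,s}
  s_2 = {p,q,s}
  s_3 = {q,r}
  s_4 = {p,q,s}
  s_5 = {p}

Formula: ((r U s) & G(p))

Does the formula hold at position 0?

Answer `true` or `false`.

Answer: false

Derivation:
s_0={p,s}: ((r U s) & G(p))=False (r U s)=True r=False s=True G(p)=False p=True
s_1={p,q,r,s}: ((r U s) & G(p))=False (r U s)=True r=True s=True G(p)=False p=True
s_2={p,q,s}: ((r U s) & G(p))=False (r U s)=True r=False s=True G(p)=False p=True
s_3={q,r}: ((r U s) & G(p))=False (r U s)=True r=True s=False G(p)=False p=False
s_4={p,q,s}: ((r U s) & G(p))=True (r U s)=True r=False s=True G(p)=True p=True
s_5={p}: ((r U s) & G(p))=False (r U s)=False r=False s=False G(p)=True p=True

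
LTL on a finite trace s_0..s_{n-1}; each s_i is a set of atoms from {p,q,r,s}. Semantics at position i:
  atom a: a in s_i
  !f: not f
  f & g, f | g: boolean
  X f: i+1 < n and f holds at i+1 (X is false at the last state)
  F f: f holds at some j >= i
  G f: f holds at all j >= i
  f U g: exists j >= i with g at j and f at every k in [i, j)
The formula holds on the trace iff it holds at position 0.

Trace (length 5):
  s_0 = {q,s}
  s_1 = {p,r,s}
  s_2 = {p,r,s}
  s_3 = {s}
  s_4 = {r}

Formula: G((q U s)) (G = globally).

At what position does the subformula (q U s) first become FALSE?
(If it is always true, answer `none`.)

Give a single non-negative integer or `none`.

s_0={q,s}: (q U s)=True q=True s=True
s_1={p,r,s}: (q U s)=True q=False s=True
s_2={p,r,s}: (q U s)=True q=False s=True
s_3={s}: (q U s)=True q=False s=True
s_4={r}: (q U s)=False q=False s=False
G((q U s)) holds globally = False
First violation at position 4.

Answer: 4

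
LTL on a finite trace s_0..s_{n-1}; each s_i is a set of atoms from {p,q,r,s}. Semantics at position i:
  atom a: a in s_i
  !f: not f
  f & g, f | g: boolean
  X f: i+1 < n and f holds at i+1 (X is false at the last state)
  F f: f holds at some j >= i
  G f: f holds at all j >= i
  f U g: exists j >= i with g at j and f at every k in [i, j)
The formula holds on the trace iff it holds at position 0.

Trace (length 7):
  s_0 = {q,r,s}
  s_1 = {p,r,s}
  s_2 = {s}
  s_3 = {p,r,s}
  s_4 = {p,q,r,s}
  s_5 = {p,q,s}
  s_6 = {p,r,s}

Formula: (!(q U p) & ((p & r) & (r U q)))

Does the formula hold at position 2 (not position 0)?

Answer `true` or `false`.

Answer: false

Derivation:
s_0={q,r,s}: (!(q U p) & ((p & r) & (r U q)))=False !(q U p)=False (q U p)=True q=True p=False ((p & r) & (r U q))=False (p & r)=False r=True (r U q)=True
s_1={p,r,s}: (!(q U p) & ((p & r) & (r U q)))=False !(q U p)=False (q U p)=True q=False p=True ((p & r) & (r U q))=False (p & r)=True r=True (r U q)=False
s_2={s}: (!(q U p) & ((p & r) & (r U q)))=False !(q U p)=True (q U p)=False q=False p=False ((p & r) & (r U q))=False (p & r)=False r=False (r U q)=False
s_3={p,r,s}: (!(q U p) & ((p & r) & (r U q)))=False !(q U p)=False (q U p)=True q=False p=True ((p & r) & (r U q))=True (p & r)=True r=True (r U q)=True
s_4={p,q,r,s}: (!(q U p) & ((p & r) & (r U q)))=False !(q U p)=False (q U p)=True q=True p=True ((p & r) & (r U q))=True (p & r)=True r=True (r U q)=True
s_5={p,q,s}: (!(q U p) & ((p & r) & (r U q)))=False !(q U p)=False (q U p)=True q=True p=True ((p & r) & (r U q))=False (p & r)=False r=False (r U q)=True
s_6={p,r,s}: (!(q U p) & ((p & r) & (r U q)))=False !(q U p)=False (q U p)=True q=False p=True ((p & r) & (r U q))=False (p & r)=True r=True (r U q)=False
Evaluating at position 2: result = False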